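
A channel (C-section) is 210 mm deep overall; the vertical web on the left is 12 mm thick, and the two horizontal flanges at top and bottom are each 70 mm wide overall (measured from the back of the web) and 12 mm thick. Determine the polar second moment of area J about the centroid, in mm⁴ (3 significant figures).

J ≈ 2.44 × 10⁷ mm⁴

Decompose the section into non-overlapping parts with the origin at the bottom-left of its bounding rectangle.
Web: 12 × 210, A = 2 520 mm², y = 105 mm, Ī = 9 261 000 mm⁴.
Top flange (beyond web): 58 × 12, A = 696 mm², y = 204 mm, Ī = 8 352 mm⁴.
Bottom flange (beyond web): 58 × 12, A = 696 mm², y = 6 mm, Ī = 8 352 mm⁴.
By symmetry the centroid is at mid-height, ȳ = 105 mm.
Transfer each piece to the centroidal x-axis using Ī + A·d² with d = y − 105:
  web: d = 0 mm → contributes +9 261 000 mm⁴
  top flange (beyond web): d = 99 mm → contributes +6 829 848 mm⁴
  bottom flange (beyond web): d = -99 mm → contributes +6 829 848 mm⁴
Total I = 22 920 696 mm⁴.
For the y-axis: x̄ = 18.454 mm.
Repeating about the centroidal y-axis gives I_y = 1 518 906 mm⁴.
Polar second moment: J = I_x + I_y = 24 439 602 mm⁴.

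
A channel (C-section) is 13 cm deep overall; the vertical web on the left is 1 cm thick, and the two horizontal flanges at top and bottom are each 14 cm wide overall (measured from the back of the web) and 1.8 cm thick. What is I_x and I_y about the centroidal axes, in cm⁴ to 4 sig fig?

Treat the section as a set of non-overlapping primitives; coordinates are from the bounding-box lower-left.
Web: 1 × 13, A = 13 cm², y = 6.5 cm, Ī = 183.083 cm⁴.
Top flange (beyond web): 13 × 1.8, A = 23.4 cm², y = 12.1 cm, Ī = 6.318 cm⁴.
Bottom flange (beyond web): 13 × 1.8, A = 23.4 cm², y = 0.9 cm, Ī = 6.318 cm⁴.
By symmetry the centroid is at mid-height, ȳ = 6.5 cm.
Transfer each piece to the centroidal x-axis using Ī + A·d² with d = y − 6.5:
  web: d = 0 cm → contributes +183.083 cm⁴
  top flange (beyond web): d = 5.6 cm → contributes +740.142 cm⁴
  bottom flange (beyond web): d = -5.6 cm → contributes +740.142 cm⁴
Total I = 1663.37 cm⁴.
For the y-axis: x̄ = 5.97826 cm.
Repeating about the centroidal y-axis gives I_y = 1158.71 cm⁴.

I_x ≈ 1663 cm⁴, I_y ≈ 1159 cm⁴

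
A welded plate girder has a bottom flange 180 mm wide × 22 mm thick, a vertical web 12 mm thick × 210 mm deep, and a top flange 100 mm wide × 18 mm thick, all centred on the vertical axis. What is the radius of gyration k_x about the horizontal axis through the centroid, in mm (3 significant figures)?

k_x ≈ 97.3 mm

Split into non-overlapping primitives; take the origin at the lower-left of the bounding box.
Bottom plate: 180 × 22, A = 3 960 mm², y = 11 mm, Ī = 159 720 mm⁴.
Web plate: 12 × 210, A = 2 520 mm², y = 127 mm, Ī = 9 261 000 mm⁴.
Top plate: 100 × 18, A = 1 800 mm², y = 241 mm, Ī = 48 600 mm⁴.
Centroid: ȳ = ΣA·y / ΣA = 96.304 mm.
Transfer each piece to the horizontal axis through the centroid using Ī + A·d² with d = y − 96.304:
  bottom plate: d = -85.304 mm → contributes +28 975 974 mm⁴
  web plate: d = 30.696 mm → contributes +11 635 402 mm⁴
  top plate: d = 144.7 mm → contributes +37 734 897 mm⁴
Total I = 78 346 273 mm⁴.
Radius of gyration: k = √(I/A) = √(78 346 273 / 8 280) = 97.273 mm.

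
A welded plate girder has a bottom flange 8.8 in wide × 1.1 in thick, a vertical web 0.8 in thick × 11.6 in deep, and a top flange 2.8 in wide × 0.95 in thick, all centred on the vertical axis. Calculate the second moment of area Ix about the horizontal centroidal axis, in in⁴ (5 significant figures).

Split into non-overlapping primitives; take the origin at the lower-left of the bounding box.
Bottom plate: 8.8 × 1.1, A = 9.68 in², y = 0.55 in, Ī = 0.9760667 in⁴.
Web plate: 0.8 × 11.6, A = 9.28 in², y = 6.9 in, Ī = 104.0597 in⁴.
Top plate: 2.8 × 0.95, A = 2.66 in², y = 13.175 in, Ī = 0.2000542 in⁴.
Centroid: ȳ = ΣA·y / ΣA = 4.828932 in.
Transfer each piece to the horizontal centroidal axis using Ī + A·d² with d = y − 4.828932:
  bottom plate: d = -4.278932 in → contributes +178.2097 in⁴
  web plate: d = 2.071068 in → contributes +143.8647 in⁴
  top plate: d = 8.346068 in → contributes +185.4873 in⁴
Total I = 507.5616 in⁴.

Ix ≈ 507.56 in⁴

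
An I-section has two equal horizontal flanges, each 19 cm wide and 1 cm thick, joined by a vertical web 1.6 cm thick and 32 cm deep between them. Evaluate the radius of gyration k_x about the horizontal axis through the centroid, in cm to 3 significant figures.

k_x ≈ 12.8 cm

Break the section into simple shapes (no overlaps), measuring from the bottom-left corner of the bounding box.
Bottom flange: 19 × 1, A = 19 cm², y = 0.5 cm, Ī = 1.5833 cm⁴.
Web: 1.6 × 32, A = 51.2 cm², y = 17 cm, Ī = 4369.1 cm⁴.
Top flange: 19 × 1, A = 19 cm², y = 33.5 cm, Ī = 1.5833 cm⁴.
By symmetry the centroid is at mid-height, ȳ = 17 cm.
Transfer each piece to the horizontal axis through the centroid using Ī + A·d² with d = y − 17:
  bottom flange: d = -16.5 cm → contributes +5174.3 cm⁴
  web: d = 0 cm → contributes +4369.1 cm⁴
  top flange: d = 16.5 cm → contributes +5174.3 cm⁴
Total I = 14 718 cm⁴.
Radius of gyration: k = √(I/A) = √(14 718 / 89.2) = 12.845 cm.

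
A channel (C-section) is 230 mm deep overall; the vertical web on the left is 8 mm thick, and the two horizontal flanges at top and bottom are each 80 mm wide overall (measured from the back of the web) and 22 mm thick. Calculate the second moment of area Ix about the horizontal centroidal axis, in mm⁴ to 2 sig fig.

Ix ≈ 4.3 × 10⁷ mm⁴

Break the section into simple shapes (no overlaps), measuring from the bottom-left corner of the bounding box.
Web: 8 × 230, A = 1 840 mm², y = 115 mm, Ī = 8 111 333 mm⁴.
Top flange (beyond web): 72 × 22, A = 1 584 mm², y = 219 mm, Ī = 63 888 mm⁴.
Bottom flange (beyond web): 72 × 22, A = 1 584 mm², y = 11 mm, Ī = 63 888 mm⁴.
By symmetry the centroid is at mid-height, ȳ = 115 mm.
Transfer each piece to the horizontal centroidal axis using Ī + A·d² with d = y − 115:
  web: d = 0 mm → contributes +8 111 333 mm⁴
  top flange (beyond web): d = 104 mm → contributes +17 196 432 mm⁴
  bottom flange (beyond web): d = -104 mm → contributes +17 196 432 mm⁴
Total I = 42 504 197 mm⁴.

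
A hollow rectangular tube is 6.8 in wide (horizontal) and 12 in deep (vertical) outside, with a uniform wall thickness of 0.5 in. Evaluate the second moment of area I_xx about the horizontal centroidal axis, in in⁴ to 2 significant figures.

I_xx ≈ 340 in⁴

Treat the section as a set of non-overlapping primitives; coordinates are from the bounding-box lower-left.
Outer rectangle: 6.8 × 12, A = 81.6 in², y = 6 in, Ī = 979.2 in⁴.
Inner void (subtracted): 5.8 × 11, A = 63.8 in², y = 6 in, Ī = 643.3 in⁴.
By symmetry the centroid is at mid-height, ȳ = 6 in.
All pieces are centred on the horizontal centroidal axis, so I = ΣĪ (holes subtracted) = 335.9 in⁴.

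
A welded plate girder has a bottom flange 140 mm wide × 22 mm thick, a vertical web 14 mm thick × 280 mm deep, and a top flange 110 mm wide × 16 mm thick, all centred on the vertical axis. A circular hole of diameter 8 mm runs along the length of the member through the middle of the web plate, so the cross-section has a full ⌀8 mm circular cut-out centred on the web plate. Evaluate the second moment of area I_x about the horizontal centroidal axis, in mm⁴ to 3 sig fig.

Split into non-overlapping primitives; take the origin at the lower-left of the bounding box.
Bottom plate: 140 × 22, A = 3 080 mm², y = 11 mm, Ī = 124 227 mm⁴.
Web plate: 14 × 280, A = 3 920 mm², y = 162 mm, Ī = 25 610 667 mm⁴.
Top plate: 110 × 16, A = 1 760 mm², y = 310 mm, Ī = 37 547 mm⁴.
Hole (subtracted): ⌀8, A = 50.265 mm², y = 162 mm, Ī = 201.06 mm⁴.
Centroid: ȳ = ΣA·y / ΣA = 138.51 mm.
Transfer each piece to the horizontal centroidal axis using Ī + A·d² with d = y − 138.51:
  bottom plate: d = -127.51 mm → contributes +50 200 579 mm⁴
  web plate: d = 23.491 mm → contributes +27 773 821 mm⁴
  top plate: d = 171.49 mm → contributes +51 797 648 mm⁴
  hole: d = 23.491 mm → contributes −27 939 mm⁴
Total I = 129 744 109 mm⁴.

I_x ≈ 1.30 × 10⁸ mm⁴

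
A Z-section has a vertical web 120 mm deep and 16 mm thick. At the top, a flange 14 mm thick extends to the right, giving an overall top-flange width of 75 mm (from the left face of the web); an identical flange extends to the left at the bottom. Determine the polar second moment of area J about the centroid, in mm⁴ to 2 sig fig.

Decompose the section into non-overlapping parts with the origin at the bottom-left of its bounding rectangle.
Web: 16 × 120, A = 1 920 mm², y = 60 mm, Ī = 2 304 000 mm⁴.
Top flange (beyond web): 59 × 14, A = 826 mm², y = 113 mm, Ī = 13 491 mm⁴.
Bottom flange (beyond web): 59 × 14, A = 826 mm², y = 7 mm, Ī = 13 491 mm⁴.
Centroid: ȳ = ΣA·y / ΣA = 60 mm.
Transfer each piece to the centroidal x-axis using Ī + A·d² with d = y − 60:
  web: d = 0 mm → contributes +2 304 000 mm⁴
  top flange (beyond web): d = 53 mm → contributes +2 333 725 mm⁴
  bottom flange (beyond web): d = -53 mm → contributes +2 333 725 mm⁴
Total I = 6 971 451 mm⁴.
For the y-axis: x̄ = 67 mm.
Repeating about the centroidal y-axis gives I_y = 2 843 303 mm⁴.
Polar second moment: J = I_x + I_y = 9 814 753 mm⁴.

J ≈ 9.8 × 10⁶ mm⁴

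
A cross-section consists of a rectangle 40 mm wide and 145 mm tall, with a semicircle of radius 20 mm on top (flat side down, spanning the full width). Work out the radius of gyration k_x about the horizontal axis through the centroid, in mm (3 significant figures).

k_x ≈ 46.5 mm

Decompose the section into non-overlapping parts with the origin at the bottom-left of its bounding rectangle.
Rectangular body: 40 × 145, A = 5 800 mm², y = 72.5 mm, Ī = 10 162 083 mm⁴.
Semicircular cap: semicircle r = 20, A = 628.32 mm², y = 153.49 mm, Ī = 17 561 mm⁴.
Centroid: ȳ = ΣA·y / ΣA = 80.416 mm.
Transfer each piece to the horizontal axis through the centroid using Ī + A·d² with d = y − 80.416:
  rectangular body: d = -7.916 mm → contributes +10 525 527 mm⁴
  semicircular cap: d = 73.072 mm → contributes +3 372 505 mm⁴
Total I = 13 898 032 mm⁴.
Radius of gyration: k = √(I/A) = √(13 898 032 / 6428.3) = 46.497 mm.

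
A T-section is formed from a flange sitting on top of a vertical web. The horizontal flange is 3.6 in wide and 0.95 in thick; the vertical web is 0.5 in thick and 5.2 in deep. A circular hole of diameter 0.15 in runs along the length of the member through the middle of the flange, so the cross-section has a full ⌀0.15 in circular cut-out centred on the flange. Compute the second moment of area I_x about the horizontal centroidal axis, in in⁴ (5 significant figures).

Break the section into simple shapes (no overlaps), measuring from the bottom-left corner of the bounding box.
Flange: 3.6 × 0.95, A = 3.42 in², y = 5.675 in, Ī = 0.2572125 in⁴.
Web: 0.5 × 5.2, A = 2.6 in², y = 2.6 in, Ī = 5.858667 in⁴.
Hole (subtracted): ⌀0.15, A = 0.01767146 in², y = 5.675 in, Ī = 0.00002485049 in⁴.
Centroid: ȳ = ΣA·y / ΣA = 4.343017 in.
Transfer each piece to the horizontal centroidal axis using Ī + A·d² with d = y − 4.343017:
  flange: d = 1.331983 in → contributes +6.324904 in⁴
  web: d = -1.743017 in → contributes +13.75775 in⁴
  hole: d = 1.331983 in → contributes −0.03137718 in⁴
Total I = 20.05127 in⁴.

I_x ≈ 20.051 in⁴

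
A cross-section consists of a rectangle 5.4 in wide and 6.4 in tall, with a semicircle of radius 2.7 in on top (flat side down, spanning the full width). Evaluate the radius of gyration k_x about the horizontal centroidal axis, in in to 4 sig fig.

Split into non-overlapping primitives; take the origin at the lower-left of the bounding box.
Rectangular body: 5.4 × 6.4, A = 34.56 in², y = 3.2 in, Ī = 117.965 in⁴.
Semicircular cap: semicircle r = 2.7, A = 11.4511 in², y = 7.54592 in, Ī = 5.83293 in⁴.
Centroid: ȳ = ΣA·y / ΣA = 4.2816 in.
Transfer each piece to the horizontal centroidal axis using Ī + A·d² with d = y − 4.2816:
  rectangular body: d = -1.0816 in → contributes +158.395 in⁴
  semicircular cap: d = 3.26432 in → contributes +127.853 in⁴
Total I = 286.248 in⁴.
Radius of gyration: k = √(I/A) = √(286.248 / 46.0111) = 2.49425 in.

k_x ≈ 2.494 in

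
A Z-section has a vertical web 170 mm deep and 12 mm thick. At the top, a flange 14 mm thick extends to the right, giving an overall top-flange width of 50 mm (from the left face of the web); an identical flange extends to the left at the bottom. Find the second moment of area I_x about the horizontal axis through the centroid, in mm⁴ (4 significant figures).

Split into non-overlapping primitives; take the origin at the lower-left of the bounding box.
Web: 12 × 170, A = 2 040 mm², y = 85 mm, Ī = 4 913 000 mm⁴.
Top flange (beyond web): 38 × 14, A = 532 mm², y = 163 mm, Ī = 8689.33 mm⁴.
Bottom flange (beyond web): 38 × 14, A = 532 mm², y = 7 mm, Ī = 8689.33 mm⁴.
Centroid: ȳ = ΣA·y / ΣA = 85 mm.
Transfer each piece to the horizontal axis through the centroid using Ī + A·d² with d = y − 85:
  web: d = 0 mm → contributes +4 913 000 mm⁴
  top flange (beyond web): d = 78 mm → contributes +3 245 377 mm⁴
  bottom flange (beyond web): d = -78 mm → contributes +3 245 377 mm⁴
Total I = 11 403 755 mm⁴.

I_x ≈ 1.140 × 10⁷ mm⁴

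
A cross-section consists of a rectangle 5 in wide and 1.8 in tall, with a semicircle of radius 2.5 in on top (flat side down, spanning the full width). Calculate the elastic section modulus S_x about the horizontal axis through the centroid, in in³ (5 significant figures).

Split into non-overlapping primitives; take the origin at the lower-left of the bounding box.
Rectangular body: 5 × 1.8, A = 9 in², y = 0.9 in, Ī = 2.43 in⁴.
Semicircular cap: semicircle r = 2.5, A = 9.817477 in², y = 2.861033 in, Ī = 4.287381 in⁴.
Centroid: ȳ = ΣA·y / ΣA = 1.923113 in.
Transfer each piece to the horizontal axis through the centroid using Ī + A·d² with d = y − 1.923113:
  rectangular body: d = -1.023113 in → contributes +11.85083 in⁴
  semicircular cap: d = 0.9379205 in → contributes +12.92376 in⁴
Total I = 24.7746 in⁴.
Extreme fibre distance c = 2.376887 in; S = I/c = 10.42313 in³.

S_x ≈ 10.423 in³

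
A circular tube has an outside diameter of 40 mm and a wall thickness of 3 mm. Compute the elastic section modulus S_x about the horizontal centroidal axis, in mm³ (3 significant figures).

S_x ≈ 3000 mm³

Split into non-overlapping primitives; take the origin at the lower-left of the bounding box.
Outer circle: ⌀40, A = 1256.6 mm², y = 20 mm, Ī = 125 664 mm⁴.
Bore (subtracted): ⌀34, A = 907.92 mm², y = 20 mm, Ī = 65 597 mm⁴.
By symmetry the centroid is at mid-height, ȳ = 20 mm.
All pieces are centred on the horizontal centroidal axis, so I = ΣĪ (holes subtracted) = 60 066 mm⁴.
Extreme fibre distance c = 20 mm; S = I/c = 3003.3 mm³.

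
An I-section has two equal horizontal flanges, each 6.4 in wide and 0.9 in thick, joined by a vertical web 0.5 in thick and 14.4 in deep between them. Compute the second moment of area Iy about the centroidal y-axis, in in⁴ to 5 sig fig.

Split into non-overlapping primitives; take the origin at the lower-left of the bounding box.
Bottom flange: 6.4 × 0.9, A = 5.76 in², x = 3.2 in, Ī = 19.6608 in⁴.
Web: 0.5 × 14.4, A = 7.2 in², x = 3.2 in, Ī = 0.15 in⁴.
Top flange: 6.4 × 0.9, A = 5.76 in², x = 3.2 in, Ī = 19.6608 in⁴.
By symmetry the centroid is at mid-width, x̄ = 3.2 in.
All pieces are centred on the centroidal y-axis, so I = ΣĪ = 39.4716 in⁴.

Iy ≈ 39.472 in⁴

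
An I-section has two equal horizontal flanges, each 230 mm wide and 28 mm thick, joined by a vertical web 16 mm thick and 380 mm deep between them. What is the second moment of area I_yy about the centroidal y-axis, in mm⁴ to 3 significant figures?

Decompose the section into non-overlapping parts with the origin at the bottom-left of its bounding rectangle.
Bottom flange: 230 × 28, A = 6 440 mm², x = 115 mm, Ī = 28 389 667 mm⁴.
Web: 16 × 380, A = 6 080 mm², x = 115 mm, Ī = 129 707 mm⁴.
Top flange: 230 × 28, A = 6 440 mm², x = 115 mm, Ī = 28 389 667 mm⁴.
By symmetry the centroid is at mid-width, x̄ = 115 mm.
All pieces are centred on the centroidal y-axis, so I = ΣĪ = 56 909 040 mm⁴.

I_yy ≈ 5.69 × 10⁷ mm⁴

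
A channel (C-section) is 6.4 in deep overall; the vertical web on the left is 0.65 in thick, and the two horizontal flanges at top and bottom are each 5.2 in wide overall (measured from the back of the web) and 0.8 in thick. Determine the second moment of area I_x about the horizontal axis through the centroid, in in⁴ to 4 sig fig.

Split into non-overlapping primitives; take the origin at the lower-left of the bounding box.
Web: 0.65 × 6.4, A = 4.16 in², y = 3.2 in, Ī = 14.1995 in⁴.
Top flange (beyond web): 4.55 × 0.8, A = 3.64 in², y = 6 in, Ī = 0.194133 in⁴.
Bottom flange (beyond web): 4.55 × 0.8, A = 3.64 in², y = 0.4 in, Ī = 0.194133 in⁴.
By symmetry the centroid is at mid-height, ȳ = 3.2 in.
Transfer each piece to the horizontal axis through the centroid using Ī + A·d² with d = y − 3.2:
  web: d = 0 in → contributes +14.1995 in⁴
  top flange (beyond web): d = 2.8 in → contributes +28.7317 in⁴
  bottom flange (beyond web): d = -2.8 in → contributes +28.7317 in⁴
Total I = 71.6629 in⁴.

I_x ≈ 71.66 in⁴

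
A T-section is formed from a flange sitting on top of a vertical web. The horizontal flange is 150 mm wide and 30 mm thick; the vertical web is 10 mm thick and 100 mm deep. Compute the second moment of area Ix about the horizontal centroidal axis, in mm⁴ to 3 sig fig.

Split into non-overlapping primitives; take the origin at the lower-left of the bounding box.
Flange: 150 × 30, A = 4 500 mm², y = 115 mm, Ī = 337 500 mm⁴.
Web: 10 × 100, A = 1 000 mm², y = 50 mm, Ī = 833 333 mm⁴.
Centroid: ȳ = ΣA·y / ΣA = 103.18 mm.
Transfer each piece to the horizontal centroidal axis using Ī + A·d² with d = y − 103.18:
  flange: d = 11.818 mm → contributes +966 012 mm⁴
  web: d = -53.182 mm → contributes +3 661 639 mm⁴
Total I = 4 627 652 mm⁴.

Ix ≈ 4.63 × 10⁶ mm⁴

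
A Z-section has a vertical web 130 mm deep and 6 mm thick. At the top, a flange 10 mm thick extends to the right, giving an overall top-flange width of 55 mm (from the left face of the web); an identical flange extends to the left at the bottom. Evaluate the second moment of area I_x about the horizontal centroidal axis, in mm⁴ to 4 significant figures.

Split into non-overlapping primitives; take the origin at the lower-left of the bounding box.
Web: 6 × 130, A = 780 mm², y = 65 mm, Ī = 1 098 500 mm⁴.
Top flange (beyond web): 49 × 10, A = 490 mm², y = 125 mm, Ī = 4083.33 mm⁴.
Bottom flange (beyond web): 49 × 10, A = 490 mm², y = 5 mm, Ī = 4083.33 mm⁴.
Centroid: ȳ = ΣA·y / ΣA = 65 mm.
Transfer each piece to the horizontal centroidal axis using Ī + A·d² with d = y − 65:
  web: d = 0 mm → contributes +1 098 500 mm⁴
  top flange (beyond web): d = 60 mm → contributes +1 768 083 mm⁴
  bottom flange (beyond web): d = -60 mm → contributes +1 768 083 mm⁴
Total I = 4 634 667 mm⁴.

I_x ≈ 4.635 × 10⁶ mm⁴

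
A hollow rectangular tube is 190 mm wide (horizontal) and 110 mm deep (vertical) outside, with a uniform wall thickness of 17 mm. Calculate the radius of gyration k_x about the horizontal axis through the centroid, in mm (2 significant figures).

k_x ≈ 41 mm

Break the section into simple shapes (no overlaps), measuring from the bottom-left corner of the bounding box.
Outer rectangle: 190 × 110, A = 20 900 mm², y = 55 mm, Ī = 21 074 167 mm⁴.
Inner void (subtracted): 156 × 76, A = 11 856 mm², y = 55 mm, Ī = 5 706 688 mm⁴.
By symmetry the centroid is at mid-height, ȳ = 55 mm.
All pieces are centred on the horizontal axis through the centroid, so I = ΣĪ (holes subtracted) = 15 367 479 mm⁴.
Radius of gyration: k = √(I/A) = √(15 367 479 / 9 044) = 41.22 mm.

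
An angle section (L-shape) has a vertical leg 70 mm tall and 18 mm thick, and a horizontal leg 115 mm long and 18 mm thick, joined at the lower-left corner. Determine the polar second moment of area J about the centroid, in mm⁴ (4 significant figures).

J ≈ 4.879 × 10⁶ mm⁴

Treat the section as a set of non-overlapping primitives; coordinates are from the bounding-box lower-left.
Vertical leg: 18 × 70, A = 1 260 mm², y = 35 mm, Ī = 514 500 mm⁴.
Horizontal leg (remainder): 97 × 18, A = 1 746 mm², y = 9 mm, Ī = 47 142 mm⁴.
Centroid: ȳ = ΣA·y / ΣA = 19.8982 mm.
Transfer each piece to the centroidal x-axis using Ī + A·d² with d = y − 19.8982:
  vertical leg: d = 15.1018 mm → contributes +801 861 mm⁴
  horizontal leg (remainder): d = -10.8982 mm → contributes +254 516 mm⁴
Total I = 1 056 377 mm⁴.
For the y-axis: x̄ = 42.3982 mm.
Repeating about the centroidal y-axis gives I_y = 3 822 729 mm⁴.
Polar second moment: J = I_x + I_y = 4 879 106 mm⁴.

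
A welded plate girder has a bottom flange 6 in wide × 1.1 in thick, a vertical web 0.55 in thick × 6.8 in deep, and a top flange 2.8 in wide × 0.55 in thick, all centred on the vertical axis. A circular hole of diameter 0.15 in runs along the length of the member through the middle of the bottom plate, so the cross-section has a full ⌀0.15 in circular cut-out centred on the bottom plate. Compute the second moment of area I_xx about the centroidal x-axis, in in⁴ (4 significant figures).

I_xx ≈ 103.7 in⁴

Treat the section as a set of non-overlapping primitives; coordinates are from the bounding-box lower-left.
Bottom plate: 6 × 1.1, A = 6.6 in², y = 0.55 in, Ī = 0.6655 in⁴.
Web plate: 0.55 × 6.8, A = 3.74 in², y = 4.5 in, Ī = 14.4115 in⁴.
Top plate: 2.8 × 0.55, A = 1.54 in², y = 8.175 in, Ī = 0.0388208 in⁴.
Hole (subtracted): ⌀0.15, A = 0.0176715 in², y = 0.55 in, Ī = 0.0000248505 in⁴.
Centroid: ȳ = ΣA·y / ΣA = 2.78527 in.
Transfer each piece to the centroidal x-axis using Ī + A·d² with d = y − 2.78527:
  bottom plate: d = -2.23527 in → contributes +33.6419 in⁴
  web plate: d = 1.71473 in → contributes +25.4082 in⁴
  top plate: d = 5.38973 in → contributes +44.7746 in⁴
  hole: d = -2.23527 in → contributes −0.088319 in⁴
Total I = 103.736 in⁴.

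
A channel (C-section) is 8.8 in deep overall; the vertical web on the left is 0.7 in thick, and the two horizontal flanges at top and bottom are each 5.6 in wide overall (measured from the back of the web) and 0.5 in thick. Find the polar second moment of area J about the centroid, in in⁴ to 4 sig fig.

Treat the section as a set of non-overlapping primitives; coordinates are from the bounding-box lower-left.
Web: 0.7 × 8.8, A = 6.16 in², y = 4.4 in, Ī = 39.7525 in⁴.
Top flange (beyond web): 4.9 × 0.5, A = 2.45 in², y = 8.55 in, Ī = 0.0510417 in⁴.
Bottom flange (beyond web): 4.9 × 0.5, A = 2.45 in², y = 0.25 in, Ī = 0.0510417 in⁴.
By symmetry the centroid is at mid-height, ȳ = 4.4 in.
Transfer each piece to the centroidal x-axis using Ī + A·d² with d = y − 4.4:
  web: d = 0 in → contributes +39.7525 in⁴
  top flange (beyond web): d = 4.15 in → contributes +42.2462 in⁴
  bottom flange (beyond web): d = -4.15 in → contributes +42.2462 in⁴
Total I = 124.245 in⁴.
For the y-axis: x̄ = 1.59051 in.
Repeating about the centroidal y-axis gives I_y = 31.4519 in⁴.
Polar second moment: J = I_x + I_y = 155.697 in⁴.

J ≈ 155.7 in⁴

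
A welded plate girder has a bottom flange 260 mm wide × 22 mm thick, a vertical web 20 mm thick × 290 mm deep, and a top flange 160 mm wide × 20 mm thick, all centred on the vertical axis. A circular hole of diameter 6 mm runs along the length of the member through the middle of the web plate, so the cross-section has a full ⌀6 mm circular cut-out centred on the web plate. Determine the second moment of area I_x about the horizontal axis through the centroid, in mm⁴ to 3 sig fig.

I_x ≈ 2.46 × 10⁸ mm⁴

Treat the section as a set of non-overlapping primitives; coordinates are from the bounding-box lower-left.
Bottom plate: 260 × 22, A = 5 720 mm², y = 11 mm, Ī = 230 707 mm⁴.
Web plate: 20 × 290, A = 5 800 mm², y = 167 mm, Ī = 40 648 333 mm⁴.
Top plate: 160 × 20, A = 3 200 mm², y = 322 mm, Ī = 106 667 mm⁴.
Hole (subtracted): ⌀6, A = 28.274 mm², y = 167 mm, Ī = 63.617 mm⁴.
Centroid: ȳ = ΣA·y / ΣA = 140.02 mm.
Transfer each piece to the horizontal axis through the centroid using Ī + A·d² with d = y − 140.02:
  bottom plate: d = -129.02 mm → contributes +95 453 049 mm⁴
  web plate: d = 26.976 mm → contributes +44 868 935 mm⁴
  top plate: d = 181.98 mm → contributes +106 075 197 mm⁴
  hole: d = 26.976 mm → contributes −20 639 mm⁴
Total I = 246 376 542 mm⁴.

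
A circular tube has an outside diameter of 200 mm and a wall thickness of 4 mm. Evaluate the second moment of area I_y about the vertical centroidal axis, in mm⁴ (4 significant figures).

Split into non-overlapping primitives; take the origin at the lower-left of the bounding box.
Outer circle: ⌀200, A = 31415.9 mm², x = 100 mm, Ī = 78 539 816 mm⁴.
Bore (subtracted): ⌀192, A = 28952.9 mm², x = 100 mm, Ī = 66 707 523 mm⁴.
By symmetry the centroid is at mid-width, x̄ = 100 mm.
All pieces are centred on the vertical centroidal axis, so I = ΣĪ (holes subtracted) = 11 832 294 mm⁴.

I_y ≈ 1.183 × 10⁷ mm⁴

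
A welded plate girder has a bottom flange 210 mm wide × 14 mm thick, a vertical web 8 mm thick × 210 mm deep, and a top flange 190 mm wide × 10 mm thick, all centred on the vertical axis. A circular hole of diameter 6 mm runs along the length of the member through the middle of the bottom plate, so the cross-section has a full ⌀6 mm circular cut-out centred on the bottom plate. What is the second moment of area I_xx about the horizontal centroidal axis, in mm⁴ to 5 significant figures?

Decompose the section into non-overlapping parts with the origin at the bottom-left of its bounding rectangle.
Bottom plate: 210 × 14, A = 2 940 mm², y = 7 mm, Ī = 48 020 mm⁴.
Web plate: 8 × 210, A = 1 680 mm², y = 119 mm, Ī = 6 174 000 mm⁴.
Top plate: 190 × 10, A = 1 900 mm², y = 229 mm, Ī = 15833.33 mm⁴.
Hole (subtracted): ⌀6, A = 28.27433 mm², y = 7 mm, Ī = 63.61725 mm⁴.
Centroid: ȳ = ΣA·y / ΣA = 100.9596 mm.
Transfer each piece to the horizontal centroidal axis using Ī + A·d² with d = y − 100.9596:
  bottom plate: d = -93.95961 mm → contributes +26 003 539 mm⁴
  web plate: d = 18.04039 mm → contributes +6 720 766 mm⁴
  top plate: d = 128.0404 mm → contributes +31 165 083 mm⁴
  hole: d = -93.95961 mm → contributes −249 681 mm⁴
Total I = 63 639 707 mm⁴.

I_xx ≈ 6.3640 × 10⁷ mm⁴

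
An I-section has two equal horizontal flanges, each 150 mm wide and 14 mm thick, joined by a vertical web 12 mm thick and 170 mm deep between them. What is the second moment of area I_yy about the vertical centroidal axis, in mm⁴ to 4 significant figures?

I_yy ≈ 7.899 × 10⁶ mm⁴

Treat the section as a set of non-overlapping primitives; coordinates are from the bounding-box lower-left.
Bottom flange: 150 × 14, A = 2 100 mm², x = 75 mm, Ī = 3 937 500 mm⁴.
Web: 12 × 170, A = 2 040 mm², x = 75 mm, Ī = 24 480 mm⁴.
Top flange: 150 × 14, A = 2 100 mm², x = 75 mm, Ī = 3 937 500 mm⁴.
By symmetry the centroid is at mid-width, x̄ = 75 mm.
All pieces are centred on the vertical centroidal axis, so I = ΣĪ = 7 899 480 mm⁴.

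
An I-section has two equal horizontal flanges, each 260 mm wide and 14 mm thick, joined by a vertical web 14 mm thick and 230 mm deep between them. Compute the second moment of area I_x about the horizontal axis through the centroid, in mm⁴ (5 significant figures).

Split into non-overlapping primitives; take the origin at the lower-left of the bounding box.
Bottom flange: 260 × 14, A = 3 640 mm², y = 7 mm, Ī = 59453.33 mm⁴.
Web: 14 × 230, A = 3 220 mm², y = 129 mm, Ī = 14 194 833 mm⁴.
Top flange: 260 × 14, A = 3 640 mm², y = 251 mm, Ī = 59453.33 mm⁴.
By symmetry the centroid is at mid-height, ȳ = 129 mm.
Transfer each piece to the horizontal axis through the centroid using Ī + A·d² with d = y − 129:
  bottom flange: d = -122 mm → contributes +54 237 213 mm⁴
  web: d = 0 mm → contributes +14 194 833 mm⁴
  top flange: d = 122 mm → contributes +54 237 213 mm⁴
Total I = 122 669 260 mm⁴.

I_x ≈ 1.2267 × 10⁸ mm⁴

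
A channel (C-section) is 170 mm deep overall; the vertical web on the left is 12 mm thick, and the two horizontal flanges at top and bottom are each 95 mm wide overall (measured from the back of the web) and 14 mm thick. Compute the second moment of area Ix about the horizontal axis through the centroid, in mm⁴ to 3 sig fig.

Break the section into simple shapes (no overlaps), measuring from the bottom-left corner of the bounding box.
Web: 12 × 170, A = 2 040 mm², y = 85 mm, Ī = 4 913 000 mm⁴.
Top flange (beyond web): 83 × 14, A = 1 162 mm², y = 163 mm, Ī = 18 979 mm⁴.
Bottom flange (beyond web): 83 × 14, A = 1 162 mm², y = 7 mm, Ī = 18 979 mm⁴.
By symmetry the centroid is at mid-height, ȳ = 85 mm.
Transfer each piece to the horizontal axis through the centroid using Ī + A·d² with d = y − 85:
  web: d = 0 mm → contributes +4 913 000 mm⁴
  top flange (beyond web): d = 78 mm → contributes +7 088 587 mm⁴
  bottom flange (beyond web): d = -78 mm → contributes +7 088 587 mm⁴
Total I = 19 090 175 mm⁴.

Ix ≈ 1.91 × 10⁷ mm⁴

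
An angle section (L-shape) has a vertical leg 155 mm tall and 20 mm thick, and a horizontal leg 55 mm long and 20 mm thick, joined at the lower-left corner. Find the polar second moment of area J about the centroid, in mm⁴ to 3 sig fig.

J ≈ 9.44 × 10⁶ mm⁴

Treat the section as a set of non-overlapping primitives; coordinates are from the bounding-box lower-left.
Vertical leg: 20 × 155, A = 3 100 mm², y = 77.5 mm, Ī = 6 206 458 mm⁴.
Horizontal leg (remainder): 35 × 20, A = 700 mm², y = 10 mm, Ī = 23 333 mm⁴.
Centroid: ȳ = ΣA·y / ΣA = 65.066 mm.
Transfer each piece to the centroidal x-axis using Ī + A·d² with d = y − 65.066:
  vertical leg: d = 12.434 mm → contributes +6 685 748 mm⁴
  horizontal leg (remainder): d = -55.066 mm → contributes +2 145 902 mm⁴
Total I = 8 831 650 mm⁴.
For the y-axis: x̄ = 15.066 mm.
Repeating about the centroidal y-axis gives I_y = 606 650 mm⁴.
Polar second moment: J = I_x + I_y = 9 438 300 mm⁴.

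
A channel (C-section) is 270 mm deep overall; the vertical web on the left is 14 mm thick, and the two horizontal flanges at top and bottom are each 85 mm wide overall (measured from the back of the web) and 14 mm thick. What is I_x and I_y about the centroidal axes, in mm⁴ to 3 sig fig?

Break the section into simple shapes (no overlaps), measuring from the bottom-left corner of the bounding box.
Web: 14 × 270, A = 3 780 mm², y = 135 mm, Ī = 22 963 500 mm⁴.
Top flange (beyond web): 71 × 14, A = 994 mm², y = 263 mm, Ī = 16 235 mm⁴.
Bottom flange (beyond web): 71 × 14, A = 994 mm², y = 7 mm, Ī = 16 235 mm⁴.
By symmetry the centroid is at mid-height, ȳ = 135 mm.
Transfer each piece to the centroidal x-axis using Ī + A·d² with d = y − 135:
  web: d = 0 mm → contributes +22 963 500 mm⁴
  top flange (beyond web): d = 128 mm → contributes +16 301 931 mm⁴
  bottom flange (beyond web): d = -128 mm → contributes +16 301 931 mm⁴
Total I = 55 567 363 mm⁴.
For the y-axis: x̄ = 21.648 mm.
Repeating about the centroidal y-axis gives I_y = 3 250 076 mm⁴.

I_x ≈ 5.56 × 10⁷ mm⁴, I_y ≈ 3.25 × 10⁶ mm⁴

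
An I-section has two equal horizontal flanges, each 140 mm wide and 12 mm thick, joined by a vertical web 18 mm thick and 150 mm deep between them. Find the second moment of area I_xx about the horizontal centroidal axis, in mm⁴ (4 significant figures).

Split into non-overlapping primitives; take the origin at the lower-left of the bounding box.
Bottom flange: 140 × 12, A = 1 680 mm², y = 6 mm, Ī = 20 160 mm⁴.
Web: 18 × 150, A = 2 700 mm², y = 87 mm, Ī = 5 062 500 mm⁴.
Top flange: 140 × 12, A = 1 680 mm², y = 168 mm, Ī = 20 160 mm⁴.
By symmetry the centroid is at mid-height, ȳ = 87 mm.
Transfer each piece to the horizontal centroidal axis using Ī + A·d² with d = y − 87:
  bottom flange: d = -81 mm → contributes +11 042 640 mm⁴
  web: d = 0 mm → contributes +5 062 500 mm⁴
  top flange: d = 81 mm → contributes +11 042 640 mm⁴
Total I = 27 147 780 mm⁴.

I_xx ≈ 2.715 × 10⁷ mm⁴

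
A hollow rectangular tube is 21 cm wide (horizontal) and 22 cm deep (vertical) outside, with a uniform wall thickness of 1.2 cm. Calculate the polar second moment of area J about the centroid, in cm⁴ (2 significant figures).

Break the section into simple shapes (no overlaps), measuring from the bottom-left corner of the bounding box.
Outer rectangle: 21 × 22, A = 462 cm², y = 11 cm, Ī = 18 634 cm⁴.
Inner void (subtracted): 18.6 × 19.6, A = 364.6 cm², y = 11 cm, Ī = 11 671 cm⁴.
By symmetry the centroid is at mid-height, ȳ = 11 cm.
All pieces are centred on the centroidal x-axis, so I = ΣĪ (holes subtracted) = 6 963 cm⁴.
Repeating about the centroidal y-axis gives I_y = 6 468 cm⁴.
Polar second moment: J = I_x + I_y = 13 431 cm⁴.

J ≈ 1.3 × 10⁴ cm⁴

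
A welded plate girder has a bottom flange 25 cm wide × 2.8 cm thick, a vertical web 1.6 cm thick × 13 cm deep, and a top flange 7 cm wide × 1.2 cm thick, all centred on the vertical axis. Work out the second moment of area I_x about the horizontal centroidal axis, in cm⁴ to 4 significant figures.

I_x ≈ 2678 cm⁴

Decompose the section into non-overlapping parts with the origin at the bottom-left of its bounding rectangle.
Bottom plate: 25 × 2.8, A = 70 cm², y = 1.4 cm, Ī = 45.7333 cm⁴.
Web plate: 1.6 × 13, A = 20.8 cm², y = 9.3 cm, Ī = 292.933 cm⁴.
Top plate: 7 × 1.2, A = 8.4 cm², y = 16.4 cm, Ī = 1.008 cm⁴.
Centroid: ȳ = ΣA·y / ΣA = 4.32661 cm.
Transfer each piece to the horizontal centroidal axis using Ī + A·d² with d = y − 4.32661:
  bottom plate: d = -2.92661 cm → contributes +645.288 cm⁴
  web plate: d = 4.97339 cm → contributes +807.413 cm⁴
  top plate: d = 12.0734 cm → contributes +1225.45 cm⁴
Total I = 2678.15 cm⁴.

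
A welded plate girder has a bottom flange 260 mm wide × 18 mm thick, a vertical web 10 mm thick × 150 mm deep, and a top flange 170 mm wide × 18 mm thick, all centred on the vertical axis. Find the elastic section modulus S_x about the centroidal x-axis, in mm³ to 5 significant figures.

Treat the section as a set of non-overlapping primitives; coordinates are from the bounding-box lower-left.
Bottom plate: 260 × 18, A = 4 680 mm², y = 9 mm, Ī = 126 360 mm⁴.
Web plate: 10 × 150, A = 1 500 mm², y = 93 mm, Ī = 2 812 500 mm⁴.
Top plate: 170 × 18, A = 3 060 mm², y = 177 mm, Ī = 82 620 mm⁴.
Centroid: ȳ = ΣA·y / ΣA = 78.27273 mm.
Transfer each piece to the centroidal x-axis using Ī + A·d² with d = y − 78.27273:
  bottom plate: d = -69.27273 mm → contributes +22 584 326 mm⁴
  web plate: d = 14.72727 mm → contributes +3 137 839 mm⁴
  top plate: d = 98.72727 mm → contributes +29 908 668 mm⁴
Total I = 55 630 833 mm⁴.
Extreme fibre distance c = 107.7273 mm; S = I/c = 516404.4 mm³.

S_x ≈ 5.1640 × 10⁵ mm³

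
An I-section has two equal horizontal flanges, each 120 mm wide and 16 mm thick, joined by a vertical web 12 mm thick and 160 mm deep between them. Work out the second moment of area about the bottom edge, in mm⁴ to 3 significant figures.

I_base ≈ 8.70 × 10⁷ mm⁴

Decompose the section into non-overlapping parts with the origin at the bottom-left of its bounding rectangle.
Bottom flange: 120 × 16, A = 1 920 mm², y = 8 mm, Ī = 40 960 mm⁴.
Web: 12 × 160, A = 1 920 mm², y = 96 mm, Ī = 4 096 000 mm⁴.
Top flange: 120 × 16, A = 1 920 mm², y = 184 mm, Ī = 40 960 mm⁴.
Transfer each piece to a horizontal axis along the bottom face using Ī + A·d² with d = y − 0:
  bottom flange: d = 8 mm → contributes +163 840 mm⁴
  web: d = 96 mm → contributes +21 790 720 mm⁴
  top flange: d = 184 mm → contributes +65 044 480 mm⁴
Total I = 86 999 040 mm⁴.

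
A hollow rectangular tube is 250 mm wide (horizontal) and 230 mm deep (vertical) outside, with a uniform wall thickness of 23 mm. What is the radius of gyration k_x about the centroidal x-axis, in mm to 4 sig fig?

k_x ≈ 85.98 mm

Break the section into simple shapes (no overlaps), measuring from the bottom-left corner of the bounding box.
Outer rectangle: 250 × 230, A = 57 500 mm², y = 115 mm, Ī = 253 479 167 mm⁴.
Inner void (subtracted): 204 × 184, A = 37 536 mm², y = 115 mm, Ī = 105 901 568 mm⁴.
By symmetry the centroid is at mid-height, ȳ = 115 mm.
All pieces are centred on the centroidal x-axis, so I = ΣĪ (holes subtracted) = 147 577 599 mm⁴.
Radius of gyration: k = √(I/A) = √(147 577 599 / 19 964) = 85.9778 mm.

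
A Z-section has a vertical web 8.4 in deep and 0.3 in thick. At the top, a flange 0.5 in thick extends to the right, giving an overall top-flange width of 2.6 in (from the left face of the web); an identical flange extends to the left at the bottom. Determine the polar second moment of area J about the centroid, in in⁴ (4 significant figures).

Split into non-overlapping primitives; take the origin at the lower-left of the bounding box.
Web: 0.3 × 8.4, A = 2.52 in², y = 4.2 in, Ī = 14.8176 in⁴.
Top flange (beyond web): 2.3 × 0.5, A = 1.15 in², y = 8.15 in, Ī = 0.0239583 in⁴.
Bottom flange (beyond web): 2.3 × 0.5, A = 1.15 in², y = 0.25 in, Ī = 0.0239583 in⁴.
Centroid: ȳ = ΣA·y / ΣA = 4.2 in.
Transfer each piece to the centroidal x-axis using Ī + A·d² with d = y − 4.2:
  web: d = 0 in → contributes +14.8176 in⁴
  top flange (beyond web): d = 3.95 in → contributes +17.9668 in⁴
  bottom flange (beyond web): d = -3.95 in → contributes +17.9668 in⁴
Total I = 50.7513 in⁴.
For the y-axis: x̄ = 2.45 in.
Repeating about the centroidal y-axis gives I_y = 4.91982 in⁴.
Polar second moment: J = I_x + I_y = 55.6711 in⁴.

J ≈ 55.67 in⁴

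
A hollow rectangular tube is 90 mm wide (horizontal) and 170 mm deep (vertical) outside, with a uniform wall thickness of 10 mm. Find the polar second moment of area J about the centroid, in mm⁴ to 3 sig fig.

J ≈ 2.32 × 10⁷ mm⁴

Treat the section as a set of non-overlapping primitives; coordinates are from the bounding-box lower-left.
Outer rectangle: 90 × 170, A = 15 300 mm², y = 85 mm, Ī = 36 847 500 mm⁴.
Inner void (subtracted): 70 × 150, A = 10 500 mm², y = 85 mm, Ī = 19 687 500 mm⁴.
By symmetry the centroid is at mid-height, ȳ = 85 mm.
All pieces are centred on the centroidal x-axis, so I = ΣĪ (holes subtracted) = 17 160 000 mm⁴.
Repeating about the centroidal y-axis gives I_y = 6 040 000 mm⁴.
Polar second moment: J = I_x + I_y = 23 200 000 mm⁴.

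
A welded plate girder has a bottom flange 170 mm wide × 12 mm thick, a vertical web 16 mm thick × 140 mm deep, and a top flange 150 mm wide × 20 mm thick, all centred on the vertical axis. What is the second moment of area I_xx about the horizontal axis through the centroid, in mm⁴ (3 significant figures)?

Break the section into simple shapes (no overlaps), measuring from the bottom-left corner of the bounding box.
Bottom plate: 170 × 12, A = 2 040 mm², y = 6 mm, Ī = 24 480 mm⁴.
Web plate: 16 × 140, A = 2 240 mm², y = 82 mm, Ī = 3 658 667 mm⁴.
Top plate: 150 × 20, A = 3 000 mm², y = 162 mm, Ī = 100 000 mm⁴.
Centroid: ȳ = ΣA·y / ΣA = 93.67 mm.
Transfer each piece to the horizontal axis through the centroid using Ī + A·d² with d = y − 93.67:
  bottom plate: d = -87.67 mm → contributes +15 704 097 mm⁴
  web plate: d = -11.67 mm → contributes +3 963 747 mm⁴
  top plate: d = 68.33 mm → contributes +14 106 832 mm⁴
Total I = 33 774 675 mm⁴.

I_xx ≈ 3.38 × 10⁷ mm⁴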